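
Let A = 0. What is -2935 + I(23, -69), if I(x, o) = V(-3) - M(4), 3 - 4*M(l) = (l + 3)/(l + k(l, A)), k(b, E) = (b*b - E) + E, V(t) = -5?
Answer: -235253/80 ≈ -2940.7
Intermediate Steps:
k(b, E) = b² (k(b, E) = (b² - E) + E = b²)
M(l) = ¾ - (3 + l)/(4*(l + l²)) (M(l) = ¾ - (l + 3)/(4*(l + l²)) = ¾ - (3 + l)/(4*(l + l²)))
I(x, o) = -453/80 (I(x, o) = -5 - (-3 + 2*4 + 3*4²)/(4*4*(1 + 4)) = -5 - (-3 + 8 + 3*16)/(4*4*5) = -5 - (-3 + 8 + 48)/(4*4*5) = -5 - 53/(4*4*5) = -5 - 1*53/80 = -5 - 53/80 = -453/80)
-2935 + I(23, -69) = -2935 - 453/80 = -235253/80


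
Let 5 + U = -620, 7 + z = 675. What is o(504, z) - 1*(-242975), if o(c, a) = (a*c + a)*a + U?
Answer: 225585470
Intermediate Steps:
z = 668 (z = -7 + 675 = 668)
U = -625 (U = -5 - 620 = -625)
o(c, a) = -625 + a*(a + a*c) (o(c, a) = (a*c + a)*a - 625 = (a + a*c)*a - 625 = a*(a + a*c) - 625 = -625 + a*(a + a*c))
o(504, z) - 1*(-242975) = (-625 + 668² + 504*668²) - 1*(-242975) = (-625 + 446224 + 504*446224) + 242975 = (-625 + 446224 + 224896896) + 242975 = 225342495 + 242975 = 225585470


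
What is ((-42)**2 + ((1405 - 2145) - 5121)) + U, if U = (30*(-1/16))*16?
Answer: -4127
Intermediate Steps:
U = -30 (U = (30*(-1*1/16))*16 = (30*(-1/16))*16 = -15/8*16 = -30)
((-42)**2 + ((1405 - 2145) - 5121)) + U = ((-42)**2 + ((1405 - 2145) - 5121)) - 30 = (1764 + (-740 - 5121)) - 30 = (1764 - 5861) - 30 = -4097 - 30 = -4127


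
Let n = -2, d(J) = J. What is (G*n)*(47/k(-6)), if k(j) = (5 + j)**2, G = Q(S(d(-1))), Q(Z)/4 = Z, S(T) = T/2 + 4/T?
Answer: 1692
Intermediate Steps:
S(T) = T/2 + 4/T (S(T) = T*(1/2) + 4/T = T/2 + 4/T)
Q(Z) = 4*Z
G = -18 (G = 4*((1/2)*(-1) + 4/(-1)) = 4*(-1/2 + 4*(-1)) = 4*(-1/2 - 4) = 4*(-9/2) = -18)
(G*n)*(47/k(-6)) = (-18*(-2))*(47/((5 - 6)**2)) = 36*(47/((-1)**2)) = 36*(47/1) = 36*(47*1) = 36*47 = 1692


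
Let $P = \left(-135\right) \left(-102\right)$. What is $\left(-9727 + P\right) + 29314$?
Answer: $33357$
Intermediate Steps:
$P = 13770$
$\left(-9727 + P\right) + 29314 = \left(-9727 + 13770\right) + 29314 = 4043 + 29314 = 33357$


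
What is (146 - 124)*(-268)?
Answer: -5896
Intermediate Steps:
(146 - 124)*(-268) = 22*(-268) = -5896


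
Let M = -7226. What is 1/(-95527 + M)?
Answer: -1/102753 ≈ -9.7321e-6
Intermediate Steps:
1/(-95527 + M) = 1/(-95527 - 7226) = 1/(-102753) = -1/102753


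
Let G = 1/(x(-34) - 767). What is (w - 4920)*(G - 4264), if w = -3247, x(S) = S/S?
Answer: 26675259575/766 ≈ 3.4824e+7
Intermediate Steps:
x(S) = 1
G = -1/766 (G = 1/(1 - 767) = 1/(-766) = -1/766 ≈ -0.0013055)
(w - 4920)*(G - 4264) = (-3247 - 4920)*(-1/766 - 4264) = -8167*(-3266225/766) = 26675259575/766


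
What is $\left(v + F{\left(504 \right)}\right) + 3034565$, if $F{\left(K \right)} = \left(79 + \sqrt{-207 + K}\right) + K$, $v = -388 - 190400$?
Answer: $2844360 + 3 \sqrt{33} \approx 2.8444 \cdot 10^{6}$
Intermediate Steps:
$v = -190788$ ($v = -388 - 190400 = -190788$)
$F{\left(K \right)} = 79 + K + \sqrt{-207 + K}$
$\left(v + F{\left(504 \right)}\right) + 3034565 = \left(-190788 + \left(79 + 504 + \sqrt{-207 + 504}\right)\right) + 3034565 = \left(-190788 + \left(79 + 504 + \sqrt{297}\right)\right) + 3034565 = \left(-190788 + \left(79 + 504 + 3 \sqrt{33}\right)\right) + 3034565 = \left(-190788 + \left(583 + 3 \sqrt{33}\right)\right) + 3034565 = \left(-190205 + 3 \sqrt{33}\right) + 3034565 = 2844360 + 3 \sqrt{33}$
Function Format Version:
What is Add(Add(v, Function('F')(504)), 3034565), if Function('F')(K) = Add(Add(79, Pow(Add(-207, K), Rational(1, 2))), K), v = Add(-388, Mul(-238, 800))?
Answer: Add(2844360, Mul(3, Pow(33, Rational(1, 2)))) ≈ 2.8444e+6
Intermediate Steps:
v = -190788 (v = Add(-388, -190400) = -190788)
Function('F')(K) = Add(79, K, Pow(Add(-207, K), Rational(1, 2)))
Add(Add(v, Function('F')(504)), 3034565) = Add(Add(-190788, Add(79, 504, Pow(Add(-207, 504), Rational(1, 2)))), 3034565) = Add(Add(-190788, Add(79, 504, Pow(297, Rational(1, 2)))), 3034565) = Add(Add(-190788, Add(79, 504, Mul(3, Pow(33, Rational(1, 2))))), 3034565) = Add(Add(-190788, Add(583, Mul(3, Pow(33, Rational(1, 2))))), 3034565) = Add(Add(-190205, Mul(3, Pow(33, Rational(1, 2)))), 3034565) = Add(2844360, Mul(3, Pow(33, Rational(1, 2))))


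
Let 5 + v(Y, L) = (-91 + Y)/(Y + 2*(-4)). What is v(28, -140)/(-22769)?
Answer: 163/455380 ≈ 0.00035794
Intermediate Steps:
v(Y, L) = -5 + (-91 + Y)/(-8 + Y) (v(Y, L) = -5 + (-91 + Y)/(Y + 2*(-4)) = -5 + (-91 + Y)/(Y - 8) = -5 + (-91 + Y)/(-8 + Y))
v(28, -140)/(-22769) = ((-51 - 4*28)/(-8 + 28))/(-22769) = ((-51 - 112)/20)*(-1/22769) = ((1/20)*(-163))*(-1/22769) = -163/20*(-1/22769) = 163/455380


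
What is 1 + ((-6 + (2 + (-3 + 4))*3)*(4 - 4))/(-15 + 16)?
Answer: 1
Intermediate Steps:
1 + ((-6 + (2 + (-3 + 4))*3)*(4 - 4))/(-15 + 16) = 1 + ((-6 + (2 + 1)*3)*0)/1 = 1 + ((-6 + 3*3)*0)*1 = 1 + ((-6 + 9)*0)*1 = 1 + (3*0)*1 = 1 + 0*1 = 1 + 0 = 1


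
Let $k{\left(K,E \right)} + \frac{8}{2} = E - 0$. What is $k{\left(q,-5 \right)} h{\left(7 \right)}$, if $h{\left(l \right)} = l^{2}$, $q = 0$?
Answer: $-441$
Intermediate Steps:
$k{\left(K,E \right)} = -4 + E$ ($k{\left(K,E \right)} = -4 + \left(E - 0\right) = -4 + \left(E + 0\right) = -4 + E$)
$k{\left(q,-5 \right)} h{\left(7 \right)} = \left(-4 - 5\right) 7^{2} = \left(-9\right) 49 = -441$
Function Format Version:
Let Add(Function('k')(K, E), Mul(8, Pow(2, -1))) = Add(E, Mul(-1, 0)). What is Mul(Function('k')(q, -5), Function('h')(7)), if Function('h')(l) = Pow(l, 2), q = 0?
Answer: -441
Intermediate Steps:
Function('k')(K, E) = Add(-4, E) (Function('k')(K, E) = Add(-4, Add(E, Mul(-1, 0))) = Add(-4, Add(E, 0)) = Add(-4, E))
Mul(Function('k')(q, -5), Function('h')(7)) = Mul(Add(-4, -5), Pow(7, 2)) = Mul(-9, 49) = -441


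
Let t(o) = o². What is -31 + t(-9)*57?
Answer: 4586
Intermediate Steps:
-31 + t(-9)*57 = -31 + (-9)²*57 = -31 + 81*57 = -31 + 4617 = 4586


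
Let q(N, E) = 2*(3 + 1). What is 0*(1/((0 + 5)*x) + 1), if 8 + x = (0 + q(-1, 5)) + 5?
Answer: 0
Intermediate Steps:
q(N, E) = 8 (q(N, E) = 2*4 = 8)
x = 5 (x = -8 + ((0 + 8) + 5) = -8 + (8 + 5) = -8 + 13 = 5)
0*(1/((0 + 5)*x) + 1) = 0*(1/((0 + 5)*5) + 1) = 0*(1/(5*5) + 1) = 0*(1/25 + 1) = 0*(26/25) = 0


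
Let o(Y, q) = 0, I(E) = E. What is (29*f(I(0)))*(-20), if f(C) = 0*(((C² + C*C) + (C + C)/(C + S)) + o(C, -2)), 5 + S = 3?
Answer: 0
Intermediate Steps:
S = -2 (S = -5 + 3 = -2)
f(C) = 0 (f(C) = 0*(((C² + C*C) + (C + C)/(C - 2)) + 0) = 0*(((C² + C²) + (2*C)/(-2 + C)) + 0) = 0*((2*C² + 2*C/(-2 + C)) + 0) = 0*(2*C² + 2*C/(-2 + C)) = 0)
(29*f(I(0)))*(-20) = (29*0)*(-20) = 0*(-20) = 0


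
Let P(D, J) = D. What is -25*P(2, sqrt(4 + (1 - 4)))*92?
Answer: -4600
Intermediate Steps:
-25*P(2, sqrt(4 + (1 - 4)))*92 = -25*2*92 = -50*92 = -4600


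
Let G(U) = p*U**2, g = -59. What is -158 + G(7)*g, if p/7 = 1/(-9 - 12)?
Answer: 2417/3 ≈ 805.67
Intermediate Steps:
p = -1/3 (p = 7/(-9 - 12) = 7/(-21) = 7*(-1/21) = -1/3 ≈ -0.33333)
G(U) = -U**2/3
-158 + G(7)*g = -158 - 1/3*7**2*(-59) = -158 - 1/3*49*(-59) = -158 - 49/3*(-59) = -158 + 2891/3 = 2417/3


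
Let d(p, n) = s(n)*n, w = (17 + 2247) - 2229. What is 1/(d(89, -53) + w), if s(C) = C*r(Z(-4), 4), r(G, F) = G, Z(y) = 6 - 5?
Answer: 1/2844 ≈ 0.00035162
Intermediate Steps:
Z(y) = 1
s(C) = C (s(C) = C*1 = C)
w = 35 (w = 2264 - 2229 = 35)
d(p, n) = n² (d(p, n) = n*n = n²)
1/(d(89, -53) + w) = 1/((-53)² + 35) = 1/(2809 + 35) = 1/2844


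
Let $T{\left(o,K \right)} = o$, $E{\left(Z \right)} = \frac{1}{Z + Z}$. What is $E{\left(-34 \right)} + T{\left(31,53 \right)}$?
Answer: $\frac{2107}{68} \approx 30.985$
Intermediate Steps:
$E{\left(Z \right)} = \frac{1}{2 Z}$
$E{\left(-34 \right)} + T{\left(31,53 \right)} = \frac{1}{2 \left(-34\right)} + 31 = \frac{1}{2} \left(- \frac{1}{34}\right) + 31 = - \frac{1}{68} + 31 = \frac{2107}{68}$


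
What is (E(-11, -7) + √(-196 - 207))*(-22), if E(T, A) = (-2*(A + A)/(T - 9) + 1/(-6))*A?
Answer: -3619/15 - 22*I*√403 ≈ -241.27 - 441.65*I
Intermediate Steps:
E(T, A) = A*(-⅙ - 4*A/(-9 + T)) (E(T, A) = (-2*2*A/(-9 + T) + 1*(-⅙))*A = (-2*2*A/(-9 + T) - ⅙)*A = (-4*A/(-9 + T) - ⅙)*A = (-⅙ - 4*A/(-9 + T))*A = A*(-⅙ - 4*A/(-9 + T)))
(E(-11, -7) + √(-196 - 207))*(-22) = ((⅙)*(-7)*(9 - 1*(-11) - 24*(-7))/(-9 - 11) + √(-196 - 207))*(-22) = ((⅙)*(-7)*(9 + 11 + 168)/(-20) + √(-403))*(-22) = ((⅙)*(-7)*(-1/20)*188 + I*√403)*(-22) = (329/30 + I*√403)*(-22) = -3619/15 - 22*I*√403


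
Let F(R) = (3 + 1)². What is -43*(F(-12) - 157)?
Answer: 6063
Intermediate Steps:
F(R) = 16 (F(R) = 4² = 16)
-43*(F(-12) - 157) = -43*(16 - 157) = -43*(-141) = 6063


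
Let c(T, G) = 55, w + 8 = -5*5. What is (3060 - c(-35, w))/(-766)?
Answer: -3005/766 ≈ -3.9230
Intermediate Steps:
w = -33 (w = -8 - 5*5 = -8 - 25 = -33)
(3060 - c(-35, w))/(-766) = (3060 - 1*55)/(-766) = (3060 - 55)*(-1/766) = 3005*(-1/766) = -3005/766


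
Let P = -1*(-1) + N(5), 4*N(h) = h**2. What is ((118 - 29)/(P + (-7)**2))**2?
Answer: 126736/50625 ≈ 2.5034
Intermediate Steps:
N(h) = h**2/4
P = 29/4 (P = -1*(-1) + (1/4)*5**2 = 1 + (1/4)*25 = 1 + 25/4 = 29/4 ≈ 7.2500)
((118 - 29)/(P + (-7)**2))**2 = ((118 - 29)/(29/4 + (-7)**2))**2 = (89/(29/4 + 49))**2 = (89/(225/4))**2 = (89*(4/225))**2 = (356/225)**2 = 126736/50625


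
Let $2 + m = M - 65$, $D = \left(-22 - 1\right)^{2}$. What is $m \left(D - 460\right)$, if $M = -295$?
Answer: $-24978$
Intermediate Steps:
$D = 529$ ($D = \left(-23\right)^{2} = 529$)
$m = -362$ ($m = -2 - 360 = -362$)
$m \left(D - 460\right) = - 362 \left(529 - 460\right) = \left(-362\right) 69 = -24978$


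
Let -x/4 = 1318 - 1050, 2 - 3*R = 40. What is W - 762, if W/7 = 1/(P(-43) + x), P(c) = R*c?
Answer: -172215/226 ≈ -762.01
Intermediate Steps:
R = -38/3 (R = ⅔ - ⅓*40 = ⅔ - 40/3 = -38/3 ≈ -12.667)
P(c) = -38*c/3
x = -1072 (x = -4*(1318 - 1050) = -4*268 = -1072)
W = -3/226 (W = 7/(-38/3*(-43) - 1072) = 7/(1634/3 - 1072) = 7/(-1582/3) = 7*(-3/1582) = -3/226 ≈ -0.013274)
W - 762 = -3/226 - 762 = -172215/226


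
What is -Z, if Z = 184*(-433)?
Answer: 79672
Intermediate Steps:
Z = -79672
-Z = -1*(-79672) = 79672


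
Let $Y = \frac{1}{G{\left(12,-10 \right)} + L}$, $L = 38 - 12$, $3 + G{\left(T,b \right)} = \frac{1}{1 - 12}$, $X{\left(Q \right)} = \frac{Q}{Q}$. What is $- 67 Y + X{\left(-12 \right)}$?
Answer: $- \frac{485}{252} \approx -1.9246$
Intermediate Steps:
$X{\left(Q \right)} = 1$
$G{\left(T,b \right)} = - \frac{34}{11}$ ($G{\left(T,b \right)} = -3 + \frac{1}{1 - 12} = -3 + \frac{1}{-11} = -3 - \frac{1}{11} = - \frac{34}{11}$)
$L = 26$
$Y = \frac{11}{252}$ ($Y = \frac{1}{- \frac{34}{11} + 26} = \frac{1}{\frac{252}{11}} = \frac{11}{252} \approx 0.043651$)
$- 67 Y + X{\left(-12 \right)} = \left(-67\right) \frac{11}{252} + 1 = - \frac{737}{252} + 1 = - \frac{485}{252}$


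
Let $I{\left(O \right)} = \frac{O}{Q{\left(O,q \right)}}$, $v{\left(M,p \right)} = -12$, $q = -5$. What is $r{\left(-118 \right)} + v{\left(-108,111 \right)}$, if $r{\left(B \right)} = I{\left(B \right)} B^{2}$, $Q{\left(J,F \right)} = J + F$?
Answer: $\frac{1641556}{123} \approx 13346.0$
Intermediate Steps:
$Q{\left(J,F \right)} = F + J$
$I{\left(O \right)} = \frac{O}{-5 + O}$
$r{\left(B \right)} = \frac{B^{3}}{-5 + B}$ ($r{\left(B \right)} = \frac{B}{-5 + B} B^{2} = \frac{B^{3}}{-5 + B}$)
$r{\left(-118 \right)} + v{\left(-108,111 \right)} = \frac{\left(-118\right)^{3}}{-5 - 118} - 12 = - \frac{1643032}{-123} - 12 = \left(-1643032\right) \left(- \frac{1}{123}\right) - 12 = \frac{1643032}{123} - 12 = \frac{1641556}{123}$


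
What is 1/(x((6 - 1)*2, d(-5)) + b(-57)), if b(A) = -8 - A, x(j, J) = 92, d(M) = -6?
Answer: 1/141 ≈ 0.0070922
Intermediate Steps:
1/(x((6 - 1)*2, d(-5)) + b(-57)) = 1/(92 + (-8 - 1*(-57))) = 1/(92 + (-8 + 57)) = 1/(92 + 49) = 1/141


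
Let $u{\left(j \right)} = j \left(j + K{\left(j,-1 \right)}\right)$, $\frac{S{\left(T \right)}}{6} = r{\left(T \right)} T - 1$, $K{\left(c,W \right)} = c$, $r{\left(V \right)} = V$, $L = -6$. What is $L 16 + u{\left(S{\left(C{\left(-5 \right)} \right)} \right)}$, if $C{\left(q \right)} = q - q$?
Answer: $-24$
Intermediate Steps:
$C{\left(q \right)} = 0$
$S{\left(T \right)} = -6 + 6 T^{2}$ ($S{\left(T \right)} = 6 \left(T T - 1\right) = 6 \left(T^{2} - 1\right) = 6 \left(-1 + T^{2}\right) = -6 + 6 T^{2}$)
$u{\left(j \right)} = 2 j^{2}$ ($u{\left(j \right)} = j \left(j + j\right) = j 2 j = 2 j^{2}$)
$L 16 + u{\left(S{\left(C{\left(-5 \right)} \right)} \right)} = \left(-6\right) 16 + 2 \left(-6 + 6 \cdot 0^{2}\right)^{2} = -96 + 2 \left(-6 + 6 \cdot 0\right)^{2} = -96 + 2 \left(-6 + 0\right)^{2} = -96 + 2 \left(-6\right)^{2} = -96 + 2 \cdot 36 = -96 + 72 = -24$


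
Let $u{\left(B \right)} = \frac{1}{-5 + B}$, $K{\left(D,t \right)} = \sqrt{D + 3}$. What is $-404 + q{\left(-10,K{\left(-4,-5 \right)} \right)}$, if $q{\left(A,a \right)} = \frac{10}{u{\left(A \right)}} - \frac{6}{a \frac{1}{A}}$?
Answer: $-554 - 60 i \approx -554.0 - 60.0 i$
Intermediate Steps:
$K{\left(D,t \right)} = \sqrt{3 + D}$
$q{\left(A,a \right)} = -50 + 10 A - \frac{6 A}{a}$ ($q{\left(A,a \right)} = \frac{10}{\frac{1}{-5 + A}} - \frac{6}{a \frac{1}{A}} = 10 \left(-5 + A\right) - 6 \frac{A}{a} = \left(-50 + 10 A\right) - \frac{6 A}{a} = -50 + 10 A - \frac{6 A}{a}$)
$-404 + q{\left(-10,K{\left(-4,-5 \right)} \right)} = -404 - \left(150 - \frac{60}{\sqrt{3 - 4}}\right) = -404 - \left(150 - 60 \left(- i\right)\right) = -404 - \left(150 - - 60 i\right) = -404 - \left(150 + 60 i\right) = -554 - 60 i$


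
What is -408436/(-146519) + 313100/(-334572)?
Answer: 22694037623/12255288717 ≈ 1.8518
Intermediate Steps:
-408436/(-146519) + 313100/(-334572) = -408436*(-1/146519) + 313100*(-1/334572) = 408436/146519 - 78275/83643 = 22694037623/12255288717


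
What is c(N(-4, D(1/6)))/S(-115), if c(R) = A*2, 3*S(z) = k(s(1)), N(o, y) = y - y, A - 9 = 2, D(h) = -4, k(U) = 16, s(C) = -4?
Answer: 33/8 ≈ 4.1250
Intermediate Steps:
A = 11 (A = 9 + 2 = 11)
N(o, y) = 0
S(z) = 16/3 (S(z) = (⅓)*16 = 16/3)
c(R) = 22 (c(R) = 11*2 = 22)
c(N(-4, D(1/6)))/S(-115) = 22/(16/3) = 22*(3/16) = 33/8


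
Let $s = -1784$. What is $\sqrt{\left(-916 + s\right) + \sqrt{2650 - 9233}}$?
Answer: $\sqrt{-2700 + i \sqrt{6583}} \approx 0.7806 + 51.967 i$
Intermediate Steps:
$\sqrt{\left(-916 + s\right) + \sqrt{2650 - 9233}} = \sqrt{\left(-916 - 1784\right) + \sqrt{2650 - 9233}} = \sqrt{-2700 + \sqrt{2650 - 9233}} = \sqrt{-2700 + \sqrt{-6583}} = \sqrt{-2700 + i \sqrt{6583}}$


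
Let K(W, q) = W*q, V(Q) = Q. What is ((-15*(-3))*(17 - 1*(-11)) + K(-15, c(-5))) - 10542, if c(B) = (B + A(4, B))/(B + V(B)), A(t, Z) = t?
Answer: -18567/2 ≈ -9283.5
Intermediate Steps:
c(B) = (4 + B)/(2*B) (c(B) = (B + 4)/(B + B) = (4 + B)/((2*B)) = (4 + B)*(1/(2*B)) = (4 + B)/(2*B))
((-15*(-3))*(17 - 1*(-11)) + K(-15, c(-5))) - 10542 = ((-15*(-3))*(17 - 1*(-11)) - 15*(4 - 5)/(2*(-5))) - 10542 = (45*(17 + 11) - 15*(-1)*(-1)/(2*5)) - 10542 = (45*28 - 15*⅒) - 10542 = (1260 - 3/2) - 10542 = 2517/2 - 10542 = -18567/2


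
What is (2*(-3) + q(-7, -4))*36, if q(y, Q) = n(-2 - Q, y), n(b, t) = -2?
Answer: -288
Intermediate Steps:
q(y, Q) = -2
(2*(-3) + q(-7, -4))*36 = (2*(-3) - 2)*36 = (-6 - 2)*36 = -8*36 = -288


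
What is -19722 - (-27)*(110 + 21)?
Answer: -16185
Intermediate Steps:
-19722 - (-27)*(110 + 21) = -19722 - (-27)*131 = -19722 - 1*(-3537) = -19722 + 3537 = -16185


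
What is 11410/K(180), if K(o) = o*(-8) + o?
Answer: -163/18 ≈ -9.0556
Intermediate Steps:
K(o) = -7*o (K(o) = -8*o + o = -7*o)
11410/K(180) = 11410/((-7*180)) = 11410/(-1260) = 11410*(-1/1260) = -163/18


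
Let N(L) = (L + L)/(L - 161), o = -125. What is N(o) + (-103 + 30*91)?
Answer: 375786/143 ≈ 2627.9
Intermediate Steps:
N(L) = 2*L/(-161 + L) (N(L) = (2*L)/(-161 + L) = 2*L/(-161 + L))
N(o) + (-103 + 30*91) = 2*(-125)/(-161 - 125) + (-103 + 30*91) = 2*(-125)/(-286) + (-103 + 2730) = 2*(-125)*(-1/286) + 2627 = 125/143 + 2627 = 375786/143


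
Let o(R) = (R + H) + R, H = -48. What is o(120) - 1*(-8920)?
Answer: 9112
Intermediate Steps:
o(R) = -48 + 2*R (o(R) = (R - 48) + R = (-48 + R) + R = -48 + 2*R)
o(120) - 1*(-8920) = (-48 + 2*120) - 1*(-8920) = (-48 + 240) + 8920 = 192 + 8920 = 9112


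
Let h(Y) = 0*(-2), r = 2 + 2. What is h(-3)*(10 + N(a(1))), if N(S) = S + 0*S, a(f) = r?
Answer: 0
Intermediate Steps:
r = 4
a(f) = 4
N(S) = S (N(S) = S + 0 = S)
h(Y) = 0
h(-3)*(10 + N(a(1))) = 0*(10 + 4) = 0*14 = 0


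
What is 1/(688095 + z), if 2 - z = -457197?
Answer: 1/1145294 ≈ 8.7314e-7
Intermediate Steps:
z = 457199 (z = 2 - 1*(-457197) = 2 + 457197 = 457199)
1/(688095 + z) = 1/(688095 + 457199) = 1/1145294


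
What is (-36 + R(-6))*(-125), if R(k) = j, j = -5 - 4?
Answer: 5625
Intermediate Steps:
j = -9
R(k) = -9
(-36 + R(-6))*(-125) = (-36 - 9)*(-125) = -45*(-125) = 5625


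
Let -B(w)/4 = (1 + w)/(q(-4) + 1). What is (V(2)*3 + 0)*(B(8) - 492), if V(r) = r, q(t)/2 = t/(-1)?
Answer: -2976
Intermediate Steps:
q(t) = -2*t (q(t) = 2*(t/(-1)) = 2*(t*(-1)) = 2*(-t) = -2*t)
B(w) = -4/9 - 4*w/9 (B(w) = -4*(1 + w)/(-2*(-4) + 1) = -4*(1 + w)/(8 + 1) = -4*(1 + w)/9 = -4*(⅑ + w/9) = -4/9 - 4*w/9)
(V(2)*3 + 0)*(B(8) - 492) = (2*3 + 0)*((-4/9 - 4/9*8) - 492) = (6 + 0)*((-4/9 - 32/9) - 492) = 6*(-4 - 492) = 6*(-496) = -2976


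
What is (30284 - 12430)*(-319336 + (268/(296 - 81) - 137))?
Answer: -1226327467658/215 ≈ -5.7039e+9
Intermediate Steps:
(30284 - 12430)*(-319336 + (268/(296 - 81) - 137)) = 17854*(-319336 + (268/215 - 137)) = 17854*(-319336 - 29187/215) = 17854*(-68686427/215) = -1226327467658/215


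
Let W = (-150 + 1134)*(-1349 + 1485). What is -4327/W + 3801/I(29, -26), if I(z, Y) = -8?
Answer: -63587455/133824 ≈ -475.16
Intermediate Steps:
W = 133824 (W = 984*136 = 133824)
-4327/W + 3801/I(29, -26) = -4327/133824 + 3801/(-8) = -4327*1/133824 + 3801*(-⅛) = -4327/133824 - 3801/8 = -63587455/133824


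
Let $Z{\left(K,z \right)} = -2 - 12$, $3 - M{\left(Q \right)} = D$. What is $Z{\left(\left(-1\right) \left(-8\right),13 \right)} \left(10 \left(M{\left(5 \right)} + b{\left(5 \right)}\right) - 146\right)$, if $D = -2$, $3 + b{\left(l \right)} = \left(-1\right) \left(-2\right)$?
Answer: $1484$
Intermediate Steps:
$b{\left(l \right)} = -1$ ($b{\left(l \right)} = -3 - -2 = -3 + 2 = -1$)
$M{\left(Q \right)} = 5$ ($M{\left(Q \right)} = 3 - -2 = 3 + 2 = 5$)
$Z{\left(K,z \right)} = -14$ ($Z{\left(K,z \right)} = -2 - 12 = -14$)
$Z{\left(\left(-1\right) \left(-8\right),13 \right)} \left(10 \left(M{\left(5 \right)} + b{\left(5 \right)}\right) - 146\right) = - 14 \left(10 \left(5 - 1\right) - 146\right) = - 14 \left(10 \cdot 4 - 146\right) = - 14 \left(40 - 146\right) = \left(-14\right) \left(-106\right) = 1484$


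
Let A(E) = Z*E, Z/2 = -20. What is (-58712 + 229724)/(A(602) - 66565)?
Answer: -57004/30215 ≈ -1.8866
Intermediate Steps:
Z = -40 (Z = 2*(-20) = -40)
A(E) = -40*E
(-58712 + 229724)/(A(602) - 66565) = (-58712 + 229724)/(-40*602 - 66565) = 171012/(-24080 - 66565) = 171012/(-90645) = 171012*(-1/90645) = -57004/30215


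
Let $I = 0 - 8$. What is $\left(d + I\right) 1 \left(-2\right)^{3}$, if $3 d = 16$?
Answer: $\frac{64}{3} \approx 21.333$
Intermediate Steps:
$d = \frac{16}{3}$ ($d = \frac{1}{3} \cdot 16 = \frac{16}{3} \approx 5.3333$)
$I = -8$ ($I = 0 - 8 = -8$)
$\left(d + I\right) 1 \left(-2\right)^{3} = \left(\frac{16}{3} - 8\right) 1 \left(-2\right)^{3} = - \frac{8 \cdot 1 \left(-8\right)}{3} = \left(- \frac{8}{3}\right) \left(-8\right) = \frac{64}{3}$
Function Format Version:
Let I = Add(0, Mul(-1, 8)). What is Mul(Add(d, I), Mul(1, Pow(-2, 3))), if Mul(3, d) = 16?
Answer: Rational(64, 3) ≈ 21.333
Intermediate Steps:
d = Rational(16, 3) (d = Mul(Rational(1, 3), 16) = Rational(16, 3) ≈ 5.3333)
I = -8 (I = Add(0, -8) = -8)
Mul(Add(d, I), Mul(1, Pow(-2, 3))) = Mul(Add(Rational(16, 3), -8), Mul(1, Pow(-2, 3))) = Mul(Rational(-8, 3), Mul(1, -8)) = Mul(Rational(-8, 3), -8) = Rational(64, 3)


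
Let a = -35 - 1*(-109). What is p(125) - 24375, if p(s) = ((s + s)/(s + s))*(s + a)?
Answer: -24176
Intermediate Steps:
a = 74 (a = -35 + 109 = 74)
p(s) = 74 + s (p(s) = ((s + s)/(s + s))*(s + 74) = ((2*s)/((2*s)))*(74 + s) = ((2*s)*(1/(2*s)))*(74 + s) = 1*(74 + s) = 74 + s)
p(125) - 24375 = (74 + 125) - 24375 = 199 - 24375 = -24176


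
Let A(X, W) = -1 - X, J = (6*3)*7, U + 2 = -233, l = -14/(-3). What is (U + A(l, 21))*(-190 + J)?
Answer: 46208/3 ≈ 15403.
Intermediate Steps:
l = 14/3 (l = -14*(-⅓) = 14/3 ≈ 4.6667)
U = -235 (U = -2 - 233 = -235)
J = 126 (J = 18*7 = 126)
(U + A(l, 21))*(-190 + J) = (-235 + (-1 - 1*14/3))*(-190 + 126) = (-235 + (-1 - 14/3))*(-64) = (-235 - 17/3)*(-64) = -722/3*(-64) = 46208/3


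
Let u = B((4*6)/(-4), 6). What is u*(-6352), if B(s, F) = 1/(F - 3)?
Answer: -6352/3 ≈ -2117.3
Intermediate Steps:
B(s, F) = 1/(-3 + F)
u = 1/3 (u = 1/(-3 + 6) = 1/3 ≈ 0.33333)
u*(-6352) = (1/3)*(-6352) = -6352/3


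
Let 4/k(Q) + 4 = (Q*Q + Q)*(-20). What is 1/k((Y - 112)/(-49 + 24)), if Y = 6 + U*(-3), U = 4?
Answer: -16999/125 ≈ -135.99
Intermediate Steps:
Y = -6 (Y = 6 + 4*(-3) = 6 - 12 = -6)
k(Q) = 4/(-4 - 20*Q - 20*Q**2) (k(Q) = 4/(-4 + (Q*Q + Q)*(-20)) = 4/(-4 + (Q**2 + Q)*(-20)) = 4/(-4 + (Q + Q**2)*(-20)) = 4/(-4 + (-20*Q - 20*Q**2)) = 4/(-4 - 20*Q - 20*Q**2))
1/k((Y - 112)/(-49 + 24)) = 1/(-1/(1 + 5*((-6 - 112)/(-49 + 24)) + 5*((-6 - 112)/(-49 + 24))**2)) = 1/(-1/(1 + 5*(-118/(-25)) + 5*(-118/(-25))**2)) = 1/(-1/(1 + 5*(-118*(-1/25)) + 5*(-118*(-1/25))**2)) = 1/(-1/(1 + 5*(118/25) + 5*(118/25)**2)) = 1/(-1/(1 + 118/5 + 5*(13924/625))) = 1/(-1/(1 + 118/5 + 13924/125)) = 1/(-1/16999/125) = 1/(-1*125/16999) = 1/(-125/16999) = -16999/125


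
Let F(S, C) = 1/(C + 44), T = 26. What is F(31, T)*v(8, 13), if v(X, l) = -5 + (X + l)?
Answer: 8/35 ≈ 0.22857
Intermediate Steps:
F(S, C) = 1/(44 + C)
v(X, l) = -5 + X + l
F(31, T)*v(8, 13) = (-5 + 8 + 13)/(44 + 26) = 16/70 = (1/70)*16 = 8/35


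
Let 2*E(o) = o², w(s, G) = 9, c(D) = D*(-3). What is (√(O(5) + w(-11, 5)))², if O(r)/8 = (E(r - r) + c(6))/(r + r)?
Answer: -27/5 ≈ -5.4000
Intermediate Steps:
c(D) = -3*D
E(o) = o²/2
O(r) = -72/r (O(r) = 8*(((r - r)²/2 - 3*6)/(r + r)) = 8*(((½)*0² - 18)/((2*r))) = 8*(((½)*0 - 18)*(1/(2*r))) = 8*((0 - 18)*(1/(2*r))) = 8*(-9/r) = -72/r)
(√(O(5) + w(-11, 5)))² = (√(-72/5 + 9))² = (√(-27/5))² = (3*I*√15/5)² = -27/5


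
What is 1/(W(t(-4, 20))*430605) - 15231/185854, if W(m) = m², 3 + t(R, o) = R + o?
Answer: -1108393877741/13525012822230 ≈ -0.081951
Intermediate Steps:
t(R, o) = -3 + R + o (t(R, o) = -3 + (R + o) = -3 + R + o)
1/(W(t(-4, 20))*430605) - 15231/185854 = 1/((-3 - 4 + 20)²*430605) - 15231/185854 = (1/430605)/13² - 15231*1/185854 = (1/430605)/169 - 15231/185854 = (1/169)*(1/430605) - 15231/185854 = 1/72772245 - 15231/185854 = -1108393877741/13525012822230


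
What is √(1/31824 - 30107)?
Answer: I*√211745661907/2652 ≈ 173.51*I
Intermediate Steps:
√(1/31824 - 30107) = √(-958125167/31824) = I*√211745661907/2652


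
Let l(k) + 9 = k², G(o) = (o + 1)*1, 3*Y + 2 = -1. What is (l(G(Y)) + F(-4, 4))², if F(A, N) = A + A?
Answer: 289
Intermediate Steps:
Y = -1 (Y = -⅔ + (⅓)*(-1) = -⅔ - ⅓ = -1)
G(o) = 1 + o (G(o) = (1 + o)*1 = 1 + o)
F(A, N) = 2*A
l(k) = -9 + k²
(l(G(Y)) + F(-4, 4))² = ((-9 + (1 - 1)²) + 2*(-4))² = ((-9 + 0²) - 8)² = ((-9 + 0) - 8)² = (-9 - 8)² = (-17)² = 289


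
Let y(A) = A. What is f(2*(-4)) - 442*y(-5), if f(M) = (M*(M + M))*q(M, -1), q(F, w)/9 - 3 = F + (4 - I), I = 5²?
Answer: -27742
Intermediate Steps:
I = 25
q(F, w) = -162 + 9*F (q(F, w) = 27 + 9*(F + (4 - 1*25)) = 27 + 9*(F + (4 - 25)) = 27 + 9*(F - 21) = 27 + 9*(-21 + F) = 27 + (-189 + 9*F) = -162 + 9*F)
f(M) = 2*M²*(-162 + 9*M) (f(M) = (M*(M + M))*(-162 + 9*M) = (M*(2*M))*(-162 + 9*M) = (2*M²)*(-162 + 9*M) = 2*M²*(-162 + 9*M))
f(2*(-4)) - 442*y(-5) = 18*(2*(-4))²*(-18 + 2*(-4)) - 442*(-5) = 18*(-8)²*(-18 - 8) - 34*(-65) = 18*64*(-26) + 2210 = -29952 + 2210 = -27742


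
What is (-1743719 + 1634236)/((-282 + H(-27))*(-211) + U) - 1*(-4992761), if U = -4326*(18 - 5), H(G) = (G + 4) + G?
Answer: 68969890971/13814 ≈ 4.9928e+6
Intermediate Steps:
H(G) = 4 + 2*G (H(G) = (4 + G) + G = 4 + 2*G)
U = -56238 (U = -4326*13 = -2163*26 = -56238)
(-1743719 + 1634236)/((-282 + H(-27))*(-211) + U) - 1*(-4992761) = (-1743719 + 1634236)/((-282 + (4 + 2*(-27)))*(-211) - 56238) - 1*(-4992761) = -109483/((-282 + (4 - 54))*(-211) - 56238) + 4992761 = -109483/((-282 - 50)*(-211) - 56238) + 4992761 = -109483/(-332*(-211) - 56238) + 4992761 = -109483/(70052 - 56238) + 4992761 = -109483/13814 + 4992761 = 68969890971/13814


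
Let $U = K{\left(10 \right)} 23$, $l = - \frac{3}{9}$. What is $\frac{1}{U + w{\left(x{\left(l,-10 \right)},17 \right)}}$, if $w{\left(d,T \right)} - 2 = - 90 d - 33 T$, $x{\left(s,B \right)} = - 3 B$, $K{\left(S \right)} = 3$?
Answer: $- \frac{1}{3190} \approx -0.00031348$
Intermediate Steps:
$l = - \frac{1}{3}$ ($l = \left(-3\right) \frac{1}{9} = - \frac{1}{3} \approx -0.33333$)
$w{\left(d,T \right)} = 2 - 90 d - 33 T$ ($w{\left(d,T \right)} = 2 - \left(33 T + 90 d\right) = 2 - 90 d - 33 T$)
$U = 69$ ($U = 3 \cdot 23 = 69$)
$\frac{1}{U + w{\left(x{\left(l,-10 \right)},17 \right)}} = \frac{1}{69 - \left(559 + 90 \left(-3\right) \left(-10\right)\right)} = \frac{1}{69 - 3259} = \frac{1}{-3190} = - \frac{1}{3190}$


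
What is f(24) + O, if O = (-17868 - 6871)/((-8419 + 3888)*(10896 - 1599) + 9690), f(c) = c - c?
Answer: 24739/42115017 ≈ 0.00058741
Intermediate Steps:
f(c) = 0
O = 24739/42115017 (O = -24739/(-4531*9297 + 9690) = -24739/(-42124707 + 9690) = -24739/(-42115017) = -24739*(-1/42115017) = 24739/42115017 ≈ 0.00058741)
f(24) + O = 0 + 24739/42115017 = 24739/42115017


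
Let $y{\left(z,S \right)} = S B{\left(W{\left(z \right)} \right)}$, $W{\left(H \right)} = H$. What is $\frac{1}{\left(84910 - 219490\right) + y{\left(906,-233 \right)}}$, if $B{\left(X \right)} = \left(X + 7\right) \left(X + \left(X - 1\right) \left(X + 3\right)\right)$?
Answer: $- \frac{1}{175193315259} \approx -5.708 \cdot 10^{-12}$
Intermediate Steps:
$B{\left(X \right)} = \left(7 + X\right) \left(X + \left(-1 + X\right) \left(3 + X\right)\right)$
$y{\left(z,S \right)} = S \left(-21 + z^{3} + 10 z^{2} + 18 z\right)$
$\frac{1}{\left(84910 - 219490\right) + y{\left(906,-233 \right)}} = \frac{1}{\left(84910 - 219490\right) - 233 \left(-21 + 906^{3} + 10 \cdot 906^{2} + 18 \cdot 906\right)} = \frac{1}{\left(84910 - 219490\right) - 233 \left(-21 + 743677416 + 10 \cdot 820836 + 16308\right)} = \frac{1}{-134580 - 233 \left(-21 + 743677416 + 8208360 + 16308\right)} = \frac{1}{-134580 - 175193180679} = \frac{1}{-175193315259} = - \frac{1}{175193315259}$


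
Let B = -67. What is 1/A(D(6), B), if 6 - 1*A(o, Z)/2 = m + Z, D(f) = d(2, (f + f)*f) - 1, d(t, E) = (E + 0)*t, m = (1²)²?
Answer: 1/144 ≈ 0.0069444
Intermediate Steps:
m = 1 (m = 1² = 1)
d(t, E) = E*t
D(f) = -1 + 4*f² (D(f) = ((f + f)*f)*2 - 1 = ((2*f)*f)*2 - 1 = (2*f²)*2 - 1 = 4*f² - 1 = -1 + 4*f²)
A(o, Z) = 10 - 2*Z (A(o, Z) = 12 - 2*(1 + Z) = 12 + (-2 - 2*Z) = 10 - 2*Z)
1/A(D(6), B) = 1/(10 - 2*(-67)) = 1/(10 + 134) = 1/144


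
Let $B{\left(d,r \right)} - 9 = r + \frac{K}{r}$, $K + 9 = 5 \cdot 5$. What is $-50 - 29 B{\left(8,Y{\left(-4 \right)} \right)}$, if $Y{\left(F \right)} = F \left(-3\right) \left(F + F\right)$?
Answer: $\frac{14867}{6} \approx 2477.8$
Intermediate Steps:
$K = 16$ ($K = -9 + 5 \cdot 5 = -9 + 25 = 16$)
$Y{\left(F \right)} = - 6 F^{2}$ ($Y{\left(F \right)} = - 3 F 2 F = - 6 F^{2}$)
$B{\left(d,r \right)} = 9 + r + \frac{16}{r}$ ($B{\left(d,r \right)} = 9 + \left(r + \frac{16}{r}\right) = 9 + r + \frac{16}{r}$)
$-50 - 29 B{\left(8,Y{\left(-4 \right)} \right)} = -50 - 29 \left(9 - 6 \left(-4\right)^{2} + \frac{16}{\left(-6\right) \left(-4\right)^{2}}\right) = -50 - 29 \left(9 - 96 + \frac{16}{\left(-6\right) 16}\right) = -50 - 29 \left(9 - 96 + \frac{16}{-96}\right) = -50 - 29 \left(9 - 96 + 16 \left(- \frac{1}{96}\right)\right) = -50 - 29 \left(9 - 96 - \frac{1}{6}\right) = -50 - - \frac{15167}{6} = -50 + \frac{15167}{6} = \frac{14867}{6}$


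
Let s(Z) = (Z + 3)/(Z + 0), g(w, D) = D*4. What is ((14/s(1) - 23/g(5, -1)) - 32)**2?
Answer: 8281/16 ≈ 517.56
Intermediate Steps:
g(w, D) = 4*D
s(Z) = (3 + Z)/Z
((14/s(1) - 23/g(5, -1)) - 32)**2 = ((14/(((3 + 1)/1)) - 23/(4*(-1))) - 32)**2 = ((14/((1*4)) - 23/(-4)) - 32)**2 = ((14/4 - 23*(-1/4)) - 32)**2 = ((14*(1/4) + 23/4) - 32)**2 = ((7/2 + 23/4) - 32)**2 = (37/4 - 32)**2 = (-91/4)**2 = 8281/16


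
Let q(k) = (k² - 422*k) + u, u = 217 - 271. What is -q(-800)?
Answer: -977546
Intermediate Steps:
u = -54
q(k) = -54 + k² - 422*k (q(k) = (k² - 422*k) - 54 = -54 + k² - 422*k)
-q(-800) = -(-54 + (-800)² - 422*(-800)) = -(-54 + 640000 + 337600) = -1*977546 = -977546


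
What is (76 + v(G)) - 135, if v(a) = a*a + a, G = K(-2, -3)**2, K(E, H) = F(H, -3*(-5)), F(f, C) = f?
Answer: 31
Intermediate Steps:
K(E, H) = H
G = 9 (G = (-3)**2 = 9)
v(a) = a + a**2 (v(a) = a**2 + a = a + a**2)
(76 + v(G)) - 135 = (76 + 9*(1 + 9)) - 135 = (76 + 9*10) - 135 = (76 + 90) - 135 = 166 - 135 = 31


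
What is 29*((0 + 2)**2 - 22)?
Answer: -522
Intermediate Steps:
29*((0 + 2)**2 - 22) = 29*(2**2 - 22) = 29*(4 - 22) = 29*(-18) = -522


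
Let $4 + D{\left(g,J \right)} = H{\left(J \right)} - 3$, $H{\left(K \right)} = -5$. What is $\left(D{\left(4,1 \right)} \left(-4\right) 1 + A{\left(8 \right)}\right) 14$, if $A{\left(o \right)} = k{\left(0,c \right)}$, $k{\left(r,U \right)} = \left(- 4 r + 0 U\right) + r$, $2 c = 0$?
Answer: $672$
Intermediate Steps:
$c = 0$ ($c = \frac{1}{2} \cdot 0 = 0$)
$D{\left(g,J \right)} = -12$ ($D{\left(g,J \right)} = -4 - 8 = -12$)
$k{\left(r,U \right)} = - 3 r$ ($k{\left(r,U \right)} = \left(- 4 r + 0\right) + r = - 4 r + r = - 3 r$)
$A{\left(o \right)} = 0$ ($A{\left(o \right)} = \left(-3\right) 0 = 0$)
$\left(D{\left(4,1 \right)} \left(-4\right) 1 + A{\left(8 \right)}\right) 14 = \left(\left(-12\right) \left(-4\right) 1 + 0\right) 14 = \left(48 \cdot 1 + 0\right) 14 = \left(48 + 0\right) 14 = 48 \cdot 14 = 672$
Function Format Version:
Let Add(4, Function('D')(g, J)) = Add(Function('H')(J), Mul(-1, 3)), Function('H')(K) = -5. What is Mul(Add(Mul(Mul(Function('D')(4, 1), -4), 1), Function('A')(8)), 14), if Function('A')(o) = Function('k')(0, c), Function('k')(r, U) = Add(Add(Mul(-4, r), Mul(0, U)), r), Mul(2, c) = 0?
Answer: 672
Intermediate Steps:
c = 0 (c = Mul(Rational(1, 2), 0) = 0)
Function('D')(g, J) = -12 (Function('D')(g, J) = Add(-4, Add(-5, Mul(-1, 3))) = Add(-4, Add(-5, -3)) = Add(-4, -8) = -12)
Function('k')(r, U) = Mul(-3, r) (Function('k')(r, U) = Add(Add(Mul(-4, r), 0), r) = Add(Mul(-4, r), r) = Mul(-3, r))
Function('A')(o) = 0 (Function('A')(o) = Mul(-3, 0) = 0)
Mul(Add(Mul(Mul(Function('D')(4, 1), -4), 1), Function('A')(8)), 14) = Mul(Add(Mul(Mul(-12, -4), 1), 0), 14) = Mul(Add(Mul(48, 1), 0), 14) = Mul(Add(48, 0), 14) = Mul(48, 14) = 672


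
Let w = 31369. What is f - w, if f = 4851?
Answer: -26518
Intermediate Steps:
f - w = 4851 - 1*31369 = 4851 - 31369 = -26518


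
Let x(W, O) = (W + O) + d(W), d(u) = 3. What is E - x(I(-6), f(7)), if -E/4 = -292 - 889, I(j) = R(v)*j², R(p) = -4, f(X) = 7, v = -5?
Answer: 4858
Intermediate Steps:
I(j) = -4*j²
E = 4724 (E = -4*(-292 - 889) = -4*(-1181) = 4724)
x(W, O) = 3 + O + W (x(W, O) = (W + O) + 3 = (O + W) + 3 = 3 + O + W)
E - x(I(-6), f(7)) = 4724 - (3 + 7 - 4*(-6)²) = 4724 - (3 + 7 - 4*36) = 4724 - (3 + 7 - 144) = 4724 - 1*(-134) = 4724 + 134 = 4858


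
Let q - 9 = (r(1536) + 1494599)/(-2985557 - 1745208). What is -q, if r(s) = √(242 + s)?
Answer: -41082286/4730765 + √1778/4730765 ≈ -8.6841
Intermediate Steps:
q = 41082286/4730765 - √1778/4730765 (q = 9 + (√(242 + 1536) + 1494599)/(-2985557 - 1745208) = 9 + (√1778 + 1494599)/(-4730765) = 9 + (1494599 + √1778)*(-1/4730765) = 9 + (-1494599/4730765 - √1778/4730765) = 41082286/4730765 - √1778/4730765 ≈ 8.6841)
-q = -(41082286/4730765 - √1778/4730765) = -41082286/4730765 + √1778/4730765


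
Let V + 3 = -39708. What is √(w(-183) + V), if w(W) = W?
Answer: I*√39894 ≈ 199.73*I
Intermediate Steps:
V = -39711 (V = -3 - 39708 = -39711)
√(w(-183) + V) = √(-183 - 39711) = √(-39894) = I*√39894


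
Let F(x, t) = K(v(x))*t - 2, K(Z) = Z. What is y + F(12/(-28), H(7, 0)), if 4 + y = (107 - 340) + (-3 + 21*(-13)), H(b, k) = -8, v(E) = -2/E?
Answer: -1657/3 ≈ -552.33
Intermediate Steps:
F(x, t) = -2 - 2*t/x (F(x, t) = (-2/x)*t - 2 = -2*t/x - 2 = -2 - 2*t/x)
y = -513 (y = -4 + ((107 - 340) + (-3 + 21*(-13))) = -4 + (-233 + (-3 - 273)) = -4 + (-233 - 276) = -4 - 509 = -513)
y + F(12/(-28), H(7, 0)) = -513 + (-2 - 2*(-8)/12/(-28)) = -513 + (-2 - 2*(-8)/12*(-1/28)) = -513 + (-2 - 2*(-8)/(-3/7)) = -513 + (-2 - 2*(-8)*(-7/3)) = -513 + (-2 - 112/3) = -513 - 118/3 = -1657/3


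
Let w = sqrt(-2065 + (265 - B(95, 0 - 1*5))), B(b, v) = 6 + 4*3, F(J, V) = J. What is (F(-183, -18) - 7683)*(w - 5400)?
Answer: 42476400 - 23598*I*sqrt(202) ≈ 4.2476e+7 - 3.3539e+5*I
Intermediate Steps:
B(b, v) = 18 (B(b, v) = 6 + 12 = 18)
w = 3*I*sqrt(202) (w = sqrt(-2065 + (265 - 1*18)) = sqrt(-2065 + (265 - 18)) = sqrt(-2065 + 247) = sqrt(-1818) = 3*I*sqrt(202) ≈ 42.638*I)
(F(-183, -18) - 7683)*(w - 5400) = (-183 - 7683)*(3*I*sqrt(202) - 5400) = -7866*(-5400 + 3*I*sqrt(202)) = 42476400 - 23598*I*sqrt(202)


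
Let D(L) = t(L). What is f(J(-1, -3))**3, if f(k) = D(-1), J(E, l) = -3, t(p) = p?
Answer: -1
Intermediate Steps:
D(L) = L
f(k) = -1
f(J(-1, -3))**3 = (-1)**3 = -1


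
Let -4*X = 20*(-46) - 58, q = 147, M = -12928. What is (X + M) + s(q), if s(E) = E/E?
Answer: -25365/2 ≈ -12683.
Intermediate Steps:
X = 489/2 (X = -(20*(-46) - 58)/4 = -(-920 - 58)/4 = -1/4*(-978) = 489/2 ≈ 244.50)
s(E) = 1
(X + M) + s(q) = (489/2 - 12928) + 1 = -25367/2 + 1 = -25365/2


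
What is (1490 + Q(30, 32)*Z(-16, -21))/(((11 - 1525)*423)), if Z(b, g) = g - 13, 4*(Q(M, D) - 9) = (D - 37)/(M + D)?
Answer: -48967/26470776 ≈ -0.0018499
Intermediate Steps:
Q(M, D) = 9 + (-37 + D)/(4*(D + M)) (Q(M, D) = 9 + ((D - 37)/(M + D))/4 = 9 + ((-37 + D)/(D + M))/4 = 9 + (-37 + D)/(4*(D + M)))
Z(b, g) = -13 + g
(1490 + Q(30, 32)*Z(-16, -21))/(((11 - 1525)*423)) = (1490 + ((-37 + 36*30 + 37*32)/(4*(32 + 30)))*(-13 - 21))/(((11 - 1525)*423)) = (1490 + ((¼)*(-37 + 1080 + 1184)/62)*(-34))/((-1514*423)) = (1490 + ((¼)*(1/62)*2227)*(-34))/(-640422) = (1490 + (2227/248)*(-34))*(-1/640422) = (1490 - 37859/124)*(-1/640422) = (146901/124)*(-1/640422) = -48967/26470776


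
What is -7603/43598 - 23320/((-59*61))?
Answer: 989342163/156909202 ≈ 6.3052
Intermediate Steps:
-7603/43598 - 23320/((-59*61)) = -7603*1/43598 - 23320/(-3599) = -7603/43598 - 23320*(-1/3599) = -7603/43598 + 23320/3599 = 989342163/156909202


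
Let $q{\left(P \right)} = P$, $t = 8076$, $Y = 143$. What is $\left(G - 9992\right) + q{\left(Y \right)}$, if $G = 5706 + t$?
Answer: $3933$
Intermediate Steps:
$G = 13782$ ($G = 5706 + 8076 = 13782$)
$\left(G - 9992\right) + q{\left(Y \right)} = \left(13782 - 9992\right) + 143 = 3790 + 143 = 3933$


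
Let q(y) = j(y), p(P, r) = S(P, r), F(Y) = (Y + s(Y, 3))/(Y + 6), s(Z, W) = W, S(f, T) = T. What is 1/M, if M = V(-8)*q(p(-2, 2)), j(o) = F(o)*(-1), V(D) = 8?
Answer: -⅕ ≈ -0.20000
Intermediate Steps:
F(Y) = (3 + Y)/(6 + Y) (F(Y) = (Y + 3)/(Y + 6) = (3 + Y)/(6 + Y))
p(P, r) = r
j(o) = -(3 + o)/(6 + o) (j(o) = ((3 + o)/(6 + o))*(-1) = -(3 + o)/(6 + o))
q(y) = (-3 - y)/(6 + y)
M = -5 (M = 8*((-3 - 1*2)/(6 + 2)) = 8*((-3 - 2)/8) = 8*((⅛)*(-5)) = 8*(-5/8) = -5)
1/M = 1/(-5) = -⅕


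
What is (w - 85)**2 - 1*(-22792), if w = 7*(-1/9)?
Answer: 2442136/81 ≈ 30150.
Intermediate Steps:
w = -7/9 (w = 7*(-1*1/9) = 7*(-1/9) = -7/9 ≈ -0.77778)
(w - 85)**2 - 1*(-22792) = (-7/9 - 85)**2 - 1*(-22792) = (-772/9)**2 + 22792 = 595984/81 + 22792 = 2442136/81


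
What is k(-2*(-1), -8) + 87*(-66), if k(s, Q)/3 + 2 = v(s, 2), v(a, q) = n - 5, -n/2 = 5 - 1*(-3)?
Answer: -5811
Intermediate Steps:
n = -16 (n = -2*(5 - 1*(-3)) = -2*(5 + 3) = -2*8 = -16)
v(a, q) = -21 (v(a, q) = -16 - 5 = -21)
k(s, Q) = -69 (k(s, Q) = -6 + 3*(-21) = -6 - 63 = -69)
k(-2*(-1), -8) + 87*(-66) = -69 + 87*(-66) = -69 - 5742 = -5811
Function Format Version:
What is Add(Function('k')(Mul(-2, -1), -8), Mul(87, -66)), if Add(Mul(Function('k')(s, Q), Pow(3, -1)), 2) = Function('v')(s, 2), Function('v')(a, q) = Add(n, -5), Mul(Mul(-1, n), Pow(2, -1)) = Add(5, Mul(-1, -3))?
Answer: -5811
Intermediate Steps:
n = -16 (n = Mul(-2, Add(5, Mul(-1, -3))) = Mul(-2, Add(5, 3)) = Mul(-2, 8) = -16)
Function('v')(a, q) = -21 (Function('v')(a, q) = Add(-16, -5) = -21)
Function('k')(s, Q) = -69 (Function('k')(s, Q) = Add(-6, Mul(3, -21)) = Add(-6, -63) = -69)
Add(Function('k')(Mul(-2, -1), -8), Mul(87, -66)) = Add(-69, Mul(87, -66)) = Add(-69, -5742) = -5811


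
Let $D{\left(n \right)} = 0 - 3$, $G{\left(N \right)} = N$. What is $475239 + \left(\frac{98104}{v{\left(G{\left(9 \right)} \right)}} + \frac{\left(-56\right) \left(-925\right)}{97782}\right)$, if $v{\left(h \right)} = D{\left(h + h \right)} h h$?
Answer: $\frac{1880431002881}{3960171} \approx 4.7484 \cdot 10^{5}$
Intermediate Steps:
$D{\left(n \right)} = -3$ ($D{\left(n \right)} = 0 - 3 = -3$)
$v{\left(h \right)} = - 3 h^{2}$ ($v{\left(h \right)} = - 3 h h = - 3 h^{2}$)
$475239 + \left(\frac{98104}{v{\left(G{\left(9 \right)} \right)}} + \frac{\left(-56\right) \left(-925\right)}{97782}\right) = 475239 + \left(\frac{98104}{\left(-3\right) 9^{2}} + \frac{\left(-56\right) \left(-925\right)}{97782}\right) = 475239 + \left(\frac{98104}{\left(-3\right) 81} + 51800 \cdot \frac{1}{97782}\right) = 475239 + \left(\frac{98104}{-243} + \frac{25900}{48891}\right) = 475239 + \left(98104 \left(- \frac{1}{243}\right) + \frac{25900}{48891}\right) = 475239 + \left(- \frac{98104}{243} + \frac{25900}{48891}\right) = 475239 - \frac{1596702988}{3960171} = \frac{1880431002881}{3960171}$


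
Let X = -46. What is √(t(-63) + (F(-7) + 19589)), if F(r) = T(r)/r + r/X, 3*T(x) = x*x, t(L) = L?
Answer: √371811606/138 ≈ 139.73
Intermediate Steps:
T(x) = x²/3 (T(x) = (x*x)/3 = x²/3)
F(r) = 43*r/138 (F(r) = (r²/3)/r + r/(-46) = r/3 + r*(-1/46) = r/3 - r/46 = 43*r/138)
√(t(-63) + (F(-7) + 19589)) = √(-63 + ((43/138)*(-7) + 19589)) = √(-63 + (-301/138 + 19589)) = √(-63 + 2702981/138) = √(2694287/138) = √371811606/138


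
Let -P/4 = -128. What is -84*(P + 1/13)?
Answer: -559188/13 ≈ -43014.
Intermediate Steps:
P = 512 (P = -4*(-128) = 512)
-84*(P + 1/13) = -84*(512 + 1/13) = -84*6657/13 = -559188/13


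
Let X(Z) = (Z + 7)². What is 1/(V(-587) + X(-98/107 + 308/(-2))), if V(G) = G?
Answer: 11449/243773366 ≈ 4.6966e-5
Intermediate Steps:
X(Z) = (7 + Z)²
1/(V(-587) + X(-98/107 + 308/(-2))) = 1/(-587 + (7 + (-98/107 + 308/(-2)))²) = 1/(-587 + (7 + (-98*1/107 + 308*(-½)))²) = 1/(-587 + (7 + (-98/107 - 154))²) = 1/(-587 + (7 - 16576/107)²) = 1/(-587 + (-15827/107)²) = 1/(-587 + 250493929/11449) = 1/(243773366/11449) = 11449/243773366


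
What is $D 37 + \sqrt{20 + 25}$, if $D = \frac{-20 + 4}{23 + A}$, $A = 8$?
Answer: $- \frac{592}{31} + 3 \sqrt{5} \approx -12.389$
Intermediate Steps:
$D = - \frac{16}{31}$ ($D = \frac{-20 + 4}{23 + 8} = - \frac{16}{31} \approx -0.51613$)
$D 37 + \sqrt{20 + 25} = \left(- \frac{16}{31}\right) 37 + \sqrt{20 + 25} = - \frac{592}{31} + \sqrt{45} = - \frac{592}{31} + 3 \sqrt{5}$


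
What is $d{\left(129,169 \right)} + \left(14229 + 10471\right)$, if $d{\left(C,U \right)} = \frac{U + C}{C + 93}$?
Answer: $\frac{2741849}{111} \approx 24701.0$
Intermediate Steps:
$d{\left(C,U \right)} = \frac{C + U}{93 + C}$
$d{\left(129,169 \right)} + \left(14229 + 10471\right) = \frac{129 + 169}{93 + 129} + \left(14229 + 10471\right) = \frac{1}{222} \cdot 298 + 24700 = \frac{149}{111} + 24700 = \frac{2741849}{111}$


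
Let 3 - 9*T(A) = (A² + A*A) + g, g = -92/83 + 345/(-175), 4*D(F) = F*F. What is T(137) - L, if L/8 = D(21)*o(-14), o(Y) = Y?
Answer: 213808232/26145 ≈ 8177.8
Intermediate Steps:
D(F) = F²/4 (D(F) = (F*F)/4 = F²/4)
L = -12348 (L = 8*(((¼)*21²)*(-14)) = 8*(((¼)*441)*(-14)) = 8*((441/4)*(-14)) = 8*(-3087/2) = -12348)
g = -8947/2905 (g = -92*1/83 + 345*(-1/175) = -92/83 - 69/35 = -8947/2905 ≈ -3.0799)
T(A) = 17662/26145 - 2*A²/9 (T(A) = ⅓ - ((A² + A*A) - 8947/2905)/9 = ⅓ - ((A² + A²) - 8947/2905)/9 = ⅓ - (2*A² - 8947/2905)/9 = ⅓ - (-8947/2905 + 2*A²)/9 = ⅓ + (8947/26145 - 2*A²/9) = 17662/26145 - 2*A²/9)
T(137) - L = (17662/26145 - 2/9*137²) - 1*(-12348) = (17662/26145 - 2/9*18769) + 12348 = (17662/26145 - 37538/9) + 12348 = -109030228/26145 + 12348 = 213808232/26145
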